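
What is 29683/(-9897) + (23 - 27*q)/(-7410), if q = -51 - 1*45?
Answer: -16388779/4889118 ≈ -3.3521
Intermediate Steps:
q = -96 (q = -51 - 45 = -96)
29683/(-9897) + (23 - 27*q)/(-7410) = 29683/(-9897) + (23 - 27*(-96))/(-7410) = 29683*(-1/9897) + (23 + 2592)*(-1/7410) = -29683/9897 + 2615*(-1/7410) = -29683/9897 - 523/1482 = -16388779/4889118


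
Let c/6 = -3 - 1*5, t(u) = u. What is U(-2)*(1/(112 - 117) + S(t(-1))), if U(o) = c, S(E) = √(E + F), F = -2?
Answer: 48/5 - 48*I*√3 ≈ 9.6 - 83.138*I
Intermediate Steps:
S(E) = √(-2 + E) (S(E) = √(E - 2) = √(-2 + E))
c = -48 (c = 6*(-3 - 1*5) = 6*(-3 - 5) = 6*(-8) = -48)
U(o) = -48
U(-2)*(1/(112 - 117) + S(t(-1))) = -48*(1/(112 - 117) + √(-2 - 1)) = -48*(1/(-5) + √(-3)) = -48*(-⅕ + I*√3) = 48/5 - 48*I*√3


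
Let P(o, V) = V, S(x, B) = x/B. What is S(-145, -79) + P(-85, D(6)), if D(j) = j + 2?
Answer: 777/79 ≈ 9.8354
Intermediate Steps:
D(j) = 2 + j
S(-145, -79) + P(-85, D(6)) = -145/(-79) + (2 + 6) = -145*(-1/79) + 8 = 145/79 + 8 = 777/79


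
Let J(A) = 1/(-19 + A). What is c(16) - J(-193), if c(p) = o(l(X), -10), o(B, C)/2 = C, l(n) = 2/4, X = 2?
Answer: -4239/212 ≈ -19.995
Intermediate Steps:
l(n) = ½ (l(n) = 2*(¼) = ½)
o(B, C) = 2*C
c(p) = -20 (c(p) = 2*(-10) = -20)
c(16) - J(-193) = -20 - 1/(-19 - 193) = -20 - 1/(-212) = -20 - 1*(-1/212) = -20 + 1/212 = -4239/212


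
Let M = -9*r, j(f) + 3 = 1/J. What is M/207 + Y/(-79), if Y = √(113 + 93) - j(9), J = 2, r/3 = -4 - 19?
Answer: 469/158 - √206/79 ≈ 2.7867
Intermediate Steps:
r = -69 (r = 3*(-4 - 19) = 3*(-23) = -69)
j(f) = -5/2 (j(f) = -3 + 1/2 = -3 + ½ = -5/2)
M = 621 (M = -9*(-69) = 621)
Y = 5/2 + √206 (Y = √(113 + 93) - 1*(-5/2) = √206 + 5/2 = 5/2 + √206 ≈ 16.853)
M/207 + Y/(-79) = 621/207 + (5/2 + √206)/(-79) = 621*(1/207) + (5/2 + √206)*(-1/79) = 3 + (-5/158 - √206/79) = 469/158 - √206/79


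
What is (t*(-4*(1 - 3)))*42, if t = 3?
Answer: 1008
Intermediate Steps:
(t*(-4*(1 - 3)))*42 = (3*(-4*(1 - 3)))*42 = (3*(-4*(-2)))*42 = (3*8)*42 = 24*42 = 1008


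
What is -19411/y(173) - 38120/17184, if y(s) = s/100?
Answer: -4170307145/371604 ≈ -11222.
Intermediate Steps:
y(s) = s/100 (y(s) = s*(1/100) = s/100)
-19411/y(173) - 38120/17184 = -19411/((1/100)*173) - 38120/17184 = -19411/173/100 - 38120*1/17184 = -19411*100/173 - 4765/2148 = -1941100/173 - 4765/2148 = -4170307145/371604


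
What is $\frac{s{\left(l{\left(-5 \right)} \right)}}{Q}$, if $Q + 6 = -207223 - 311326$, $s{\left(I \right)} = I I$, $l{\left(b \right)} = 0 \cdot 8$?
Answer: $0$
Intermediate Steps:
$l{\left(b \right)} = 0$
$s{\left(I \right)} = I^{2}$
$Q = -518555$ ($Q = -6 - 518549 = -518555$)
$\frac{s{\left(l{\left(-5 \right)} \right)}}{Q} = \frac{0^{2}}{-518555} = 0 \left(- \frac{1}{518555}\right) = 0$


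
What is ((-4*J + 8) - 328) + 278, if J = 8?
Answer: -74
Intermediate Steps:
((-4*J + 8) - 328) + 278 = ((-4*8 + 8) - 328) + 278 = ((-32 + 8) - 328) + 278 = (-24 - 328) + 278 = -352 + 278 = -74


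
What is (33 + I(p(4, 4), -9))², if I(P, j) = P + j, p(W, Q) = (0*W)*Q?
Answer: 576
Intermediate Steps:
p(W, Q) = 0 (p(W, Q) = 0*Q = 0)
(33 + I(p(4, 4), -9))² = (33 + (0 - 9))² = (33 - 9)² = 24² = 576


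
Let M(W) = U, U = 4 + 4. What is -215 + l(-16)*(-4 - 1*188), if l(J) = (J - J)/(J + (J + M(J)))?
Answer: -215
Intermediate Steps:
U = 8
M(W) = 8
l(J) = 0 (l(J) = (J - J)/(J + (J + 8)) = 0/(J + (8 + J)) = 0/(8 + 2*J) = 0)
-215 + l(-16)*(-4 - 1*188) = -215 + 0*(-4 - 1*188) = -215 + 0*(-4 - 188) = -215 + 0*(-192) = -215 + 0 = -215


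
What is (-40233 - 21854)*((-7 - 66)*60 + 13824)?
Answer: -586349628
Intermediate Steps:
(-40233 - 21854)*((-7 - 66)*60 + 13824) = -62087*(-73*60 + 13824) = -62087*(-4380 + 13824) = -62087*9444 = -586349628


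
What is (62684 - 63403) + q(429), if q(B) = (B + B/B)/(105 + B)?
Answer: -191758/267 ≈ -718.19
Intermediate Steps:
q(B) = (1 + B)/(105 + B) (q(B) = (B + 1)/(105 + B) = (1 + B)/(105 + B))
(62684 - 63403) + q(429) = (62684 - 63403) + (1 + 429)/(105 + 429) = -719 + 430/534 = -719 + (1/534)*430 = -719 + 215/267 = -191758/267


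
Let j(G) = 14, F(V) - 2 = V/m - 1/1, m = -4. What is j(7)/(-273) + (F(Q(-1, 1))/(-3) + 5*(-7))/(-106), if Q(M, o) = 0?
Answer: 11/39 ≈ 0.28205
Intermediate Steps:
F(V) = 1 - V/4 (F(V) = 2 + (V/(-4) - 1/1) = 2 + (V*(-¼) - 1*1) = 2 + (-V/4 - 1) = 2 + (-1 - V/4) = 1 - V/4)
j(7)/(-273) + (F(Q(-1, 1))/(-3) + 5*(-7))/(-106) = 14/(-273) + ((1 - ¼*0)/(-3) + 5*(-7))/(-106) = 14*(-1/273) + ((1 + 0)*(-⅓) - 35)*(-1/106) = -2/39 + (1*(-⅓) - 35)*(-1/106) = -2/39 + (-⅓ - 35)*(-1/106) = -2/39 - 106/3*(-1/106) = -2/39 + ⅓ = 11/39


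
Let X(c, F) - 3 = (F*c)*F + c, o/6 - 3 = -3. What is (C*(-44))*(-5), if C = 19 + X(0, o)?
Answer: 4840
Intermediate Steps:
o = 0 (o = 18 + 6*(-3) = 18 - 18 = 0)
X(c, F) = 3 + c + c*F**2 (X(c, F) = 3 + ((F*c)*F + c) = 3 + (c*F**2 + c) = 3 + (c + c*F**2) = 3 + c + c*F**2)
C = 22 (C = 19 + (3 + 0 + 0*0**2) = 19 + (3 + 0 + 0*0) = 19 + (3 + 0 + 0) = 19 + 3 = 22)
(C*(-44))*(-5) = (22*(-44))*(-5) = -968*(-5) = 4840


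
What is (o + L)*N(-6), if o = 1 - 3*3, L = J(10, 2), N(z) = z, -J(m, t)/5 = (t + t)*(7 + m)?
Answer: 2088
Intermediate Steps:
J(m, t) = -10*t*(7 + m) (J(m, t) = -5*(t + t)*(7 + m) = -5*2*t*(7 + m) = -10*t*(7 + m))
L = -340 (L = -10*2*(7 + 10) = -10*2*17 = -340)
o = -8 (o = 1 - 9 = -8)
(o + L)*N(-6) = (-8 - 340)*(-6) = -348*(-6) = 2088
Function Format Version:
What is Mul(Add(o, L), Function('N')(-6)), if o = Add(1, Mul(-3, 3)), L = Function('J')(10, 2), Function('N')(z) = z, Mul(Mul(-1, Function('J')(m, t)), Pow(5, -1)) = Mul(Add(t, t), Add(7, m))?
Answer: 2088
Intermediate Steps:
Function('J')(m, t) = Mul(-10, t, Add(7, m)) (Function('J')(m, t) = Mul(-5, Mul(Add(t, t), Add(7, m))) = Mul(-5, Mul(Mul(2, t), Add(7, m))) = Mul(-5, Mul(2, t, Add(7, m))) = Mul(-10, t, Add(7, m)))
L = -340 (L = Mul(-10, 2, Add(7, 10)) = Mul(-10, 2, 17) = -340)
o = -8 (o = Add(1, -9) = -8)
Mul(Add(o, L), Function('N')(-6)) = Mul(Add(-8, -340), -6) = Mul(-348, -6) = 2088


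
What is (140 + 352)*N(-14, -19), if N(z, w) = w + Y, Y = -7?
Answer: -12792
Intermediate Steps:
N(z, w) = -7 + w (N(z, w) = w - 7 = -7 + w)
(140 + 352)*N(-14, -19) = (140 + 352)*(-7 - 19) = 492*(-26) = -12792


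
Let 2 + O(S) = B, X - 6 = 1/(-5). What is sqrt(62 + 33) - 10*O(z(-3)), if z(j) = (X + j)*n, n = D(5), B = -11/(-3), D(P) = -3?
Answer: -50/3 + sqrt(95) ≈ -6.9199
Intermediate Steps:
X = 29/5 (X = 6 + 1/(-5) = 6 + 1*(-1/5) = 6 - 1/5 = 29/5 ≈ 5.8000)
B = 11/3 (B = -11*(-1/3) = 11/3 ≈ 3.6667)
n = -3
z(j) = -87/5 - 3*j (z(j) = (29/5 + j)*(-3) = -87/5 - 3*j)
O(S) = 5/3 (O(S) = -2 + 11/3 = 5/3)
sqrt(62 + 33) - 10*O(z(-3)) = sqrt(62 + 33) - 10*5/3 = sqrt(95) - 50/3 = -50/3 + sqrt(95)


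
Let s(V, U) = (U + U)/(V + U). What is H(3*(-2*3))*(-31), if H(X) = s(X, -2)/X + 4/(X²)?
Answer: -31/810 ≈ -0.038272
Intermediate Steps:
s(V, U) = 2*U/(U + V) (s(V, U) = (2*U)/(U + V) = 2*U/(U + V))
H(X) = 4/X² - 4/(X*(-2 + X)) (H(X) = (2*(-2)/(-2 + X))/X + 4/(X²) = (-4/(-2 + X))/X + 4/X² = -4/(X*(-2 + X)) + 4/X² = 4/X² - 4/(X*(-2 + X)))
H(3*(-2*3))*(-31) = -8/((3*(-2*3))²*(-2 + 3*(-2*3)))*(-31) = -8/((3*(-6))²*(-2 + 3*(-6)))*(-31) = -8/((-18)²*(-2 - 18))*(-31) = -8*1/324/(-20)*(-31) = -8*1/324*(-1/20)*(-31) = (1/810)*(-31) = -31/810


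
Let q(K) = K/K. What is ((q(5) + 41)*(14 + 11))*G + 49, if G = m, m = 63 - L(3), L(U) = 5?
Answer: 60949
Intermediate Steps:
q(K) = 1
m = 58 (m = 63 - 1*5 = 63 - 5 = 58)
G = 58
((q(5) + 41)*(14 + 11))*G + 49 = ((1 + 41)*(14 + 11))*58 + 49 = (42*25)*58 + 49 = 1050*58 + 49 = 60900 + 49 = 60949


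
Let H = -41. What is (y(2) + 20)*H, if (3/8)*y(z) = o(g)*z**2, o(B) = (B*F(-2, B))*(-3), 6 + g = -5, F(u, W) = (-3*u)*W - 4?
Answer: 1009420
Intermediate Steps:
F(u, W) = -4 - 3*W*u (F(u, W) = -3*W*u - 4 = -4 - 3*W*u)
g = -11 (g = -6 - 5 = -11)
o(B) = -3*B*(-4 + 6*B) (o(B) = (B*(-4 - 3*B*(-2)))*(-3) = (B*(-4 + 6*B))*(-3) = -3*B*(-4 + 6*B))
y(z) = -6160*z**2 (y(z) = 8*((6*(-11)*(2 - 3*(-11)))*z**2)/3 = 8*((6*(-11)*(2 + 33))*z**2)/3 = 8*((6*(-11)*35)*z**2)/3 = 8*(-2310*z**2)/3 = -6160*z**2)
(y(2) + 20)*H = (-6160*2**2 + 20)*(-41) = (-6160*4 + 20)*(-41) = (-24640 + 20)*(-41) = -24620*(-41) = 1009420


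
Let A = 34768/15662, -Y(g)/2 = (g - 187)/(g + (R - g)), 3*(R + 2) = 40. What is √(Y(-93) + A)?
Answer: 52*√201314/3247 ≈ 7.1855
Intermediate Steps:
R = 34/3 (R = -2 + (⅓)*40 = -2 + 40/3 = 34/3 ≈ 11.333)
Y(g) = 33 - 3*g/17 (Y(g) = -2*(g - 187)/(g + (34/3 - g)) = -2*(-187 + g)/34/3 = -2*(-187 + g)*3/34 = -2*(-33/2 + 3*g/34) = 33 - 3*g/17)
A = 424/191 (A = 34768*(1/15662) = 424/191 ≈ 2.2199)
√(Y(-93) + A) = √((33 - 3/17*(-93)) + 424/191) = √((33 + 279/17) + 424/191) = √(840/17 + 424/191) = √(167648/3247) = 52*√201314/3247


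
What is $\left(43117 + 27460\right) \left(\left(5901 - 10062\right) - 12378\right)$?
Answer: $-1167273003$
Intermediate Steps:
$\left(43117 + 27460\right) \left(\left(5901 - 10062\right) - 12378\right) = 70577 \left(\left(5901 - 10062\right) - 12378\right) = 70577 \left(-4161 - 12378\right) = 70577 \left(-16539\right) = -1167273003$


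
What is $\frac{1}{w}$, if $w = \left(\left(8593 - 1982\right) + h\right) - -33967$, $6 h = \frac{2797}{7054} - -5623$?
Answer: $\frac{42324}{1757090711} \approx 2.4088 \cdot 10^{-5}$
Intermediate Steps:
$h = \frac{39667439}{42324}$ ($h = \frac{\frac{2797}{7054} - -5623}{6} = \frac{2797 \cdot \frac{1}{7054} + 5623}{6} = \frac{\frac{2797}{7054} + 5623}{6} = \frac{1}{6} \cdot \frac{39667439}{7054} = \frac{39667439}{42324} \approx 937.23$)
$w = \frac{1757090711}{42324}$ ($w = \left(\left(8593 - 1982\right) + \frac{39667439}{42324}\right) - -33967 = \left(6611 + \frac{39667439}{42324}\right) + 33967 = \frac{319471403}{42324} + 33967 = \frac{1757090711}{42324} \approx 41515.0$)
$\frac{1}{w} = \frac{1}{\frac{1757090711}{42324}} = \frac{42324}{1757090711}$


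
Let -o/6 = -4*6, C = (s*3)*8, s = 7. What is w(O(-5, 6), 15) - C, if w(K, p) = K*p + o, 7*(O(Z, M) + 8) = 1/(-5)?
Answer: -1011/7 ≈ -144.43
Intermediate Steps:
C = 168 (C = (7*3)*8 = 21*8 = 168)
o = 144 (o = -(-24)*6 = -6*(-24) = 144)
O(Z, M) = -281/35 (O(Z, M) = -8 + (⅐)/(-5) = -8 + (⅐)*(-⅕) = -8 - 1/35 = -281/35)
w(K, p) = 144 + K*p (w(K, p) = K*p + 144 = 144 + K*p)
w(O(-5, 6), 15) - C = (144 - 281/35*15) - 1*168 = (144 - 843/7) - 168 = 165/7 - 168 = -1011/7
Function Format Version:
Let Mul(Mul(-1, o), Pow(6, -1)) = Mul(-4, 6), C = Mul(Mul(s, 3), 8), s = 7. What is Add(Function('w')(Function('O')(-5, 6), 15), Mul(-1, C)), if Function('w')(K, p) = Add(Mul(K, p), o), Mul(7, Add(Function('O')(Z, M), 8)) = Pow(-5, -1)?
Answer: Rational(-1011, 7) ≈ -144.43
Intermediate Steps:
C = 168 (C = Mul(Mul(7, 3), 8) = Mul(21, 8) = 168)
o = 144 (o = Mul(-6, Mul(-4, 6)) = Mul(-6, -24) = 144)
Function('O')(Z, M) = Rational(-281, 35) (Function('O')(Z, M) = Add(-8, Mul(Rational(1, 7), Pow(-5, -1))) = Add(-8, Mul(Rational(1, 7), Rational(-1, 5))) = Add(-8, Rational(-1, 35)) = Rational(-281, 35))
Function('w')(K, p) = Add(144, Mul(K, p)) (Function('w')(K, p) = Add(Mul(K, p), 144) = Add(144, Mul(K, p)))
Add(Function('w')(Function('O')(-5, 6), 15), Mul(-1, C)) = Add(Add(144, Mul(Rational(-281, 35), 15)), Mul(-1, 168)) = Add(Add(144, Rational(-843, 7)), -168) = Add(Rational(165, 7), -168) = Rational(-1011, 7)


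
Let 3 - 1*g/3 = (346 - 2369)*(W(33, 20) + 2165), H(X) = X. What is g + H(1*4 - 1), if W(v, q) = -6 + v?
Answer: 13303260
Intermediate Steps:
g = 13303257 (g = 9 - 3*(346 - 2369)*((-6 + 33) + 2165) = 9 - (-6069)*(27 + 2165) = 9 - (-6069)*2192 = 9 - 3*(-4434416) = 9 + 13303248 = 13303257)
g + H(1*4 - 1) = 13303257 + (1*4 - 1) = 13303257 + (4 - 1) = 13303257 + 3 = 13303260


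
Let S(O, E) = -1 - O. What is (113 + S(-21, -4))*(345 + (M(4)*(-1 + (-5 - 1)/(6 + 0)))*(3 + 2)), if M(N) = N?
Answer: 40565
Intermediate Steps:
(113 + S(-21, -4))*(345 + (M(4)*(-1 + (-5 - 1)/(6 + 0)))*(3 + 2)) = (113 + (-1 - 1*(-21)))*(345 + (4*(-1 + (-5 - 1)/(6 + 0)))*(3 + 2)) = (113 + (-1 + 21))*(345 + (4*(-1 - 6/6))*5) = (113 + 20)*(345 + (4*(-1 - 6*⅙))*5) = 133*(345 + (4*(-1 - 1))*5) = 133*(345 + (4*(-2))*5) = 133*(345 - 8*5) = 133*(345 - 40) = 133*305 = 40565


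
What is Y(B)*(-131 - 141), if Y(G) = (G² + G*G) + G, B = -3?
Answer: -4080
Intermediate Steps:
Y(G) = G + 2*G² (Y(G) = (G² + G²) + G = 2*G² + G = G + 2*G²)
Y(B)*(-131 - 141) = (-3*(1 + 2*(-3)))*(-131 - 141) = -3*(1 - 6)*(-272) = -3*(-5)*(-272) = 15*(-272) = -4080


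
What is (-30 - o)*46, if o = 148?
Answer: -8188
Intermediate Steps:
(-30 - o)*46 = (-30 - 1*148)*46 = (-30 - 148)*46 = -178*46 = -8188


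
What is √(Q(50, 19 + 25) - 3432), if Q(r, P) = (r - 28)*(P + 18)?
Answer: 2*I*√517 ≈ 45.475*I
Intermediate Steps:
Q(r, P) = (-28 + r)*(18 + P)
√(Q(50, 19 + 25) - 3432) = √((-504 - 28*(19 + 25) + 18*50 + (19 + 25)*50) - 3432) = √((-504 - 28*44 + 900 + 44*50) - 3432) = √((-504 - 1232 + 900 + 2200) - 3432) = √(1364 - 3432) = √(-2068) = 2*I*√517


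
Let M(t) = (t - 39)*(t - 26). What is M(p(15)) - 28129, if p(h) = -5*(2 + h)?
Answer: -14365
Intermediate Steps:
p(h) = -10 - 5*h
M(t) = (-39 + t)*(-26 + t)
M(p(15)) - 28129 = (1014 + (-10 - 5*15)**2 - 65*(-10 - 5*15)) - 28129 = (1014 + (-10 - 75)**2 - 65*(-10 - 75)) - 28129 = (1014 + (-85)**2 - 65*(-85)) - 28129 = (1014 + 7225 + 5525) - 28129 = 13764 - 28129 = -14365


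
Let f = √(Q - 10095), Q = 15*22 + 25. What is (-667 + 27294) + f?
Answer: 26627 + 2*I*√2435 ≈ 26627.0 + 98.691*I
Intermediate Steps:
Q = 355 (Q = 330 + 25 = 355)
f = 2*I*√2435 (f = √(355 - 10095) = √(-9740) = 2*I*√2435 ≈ 98.691*I)
(-667 + 27294) + f = (-667 + 27294) + 2*I*√2435 = 26627 + 2*I*√2435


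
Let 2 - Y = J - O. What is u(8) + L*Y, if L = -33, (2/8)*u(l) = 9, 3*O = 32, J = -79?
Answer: -2989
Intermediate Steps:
O = 32/3 (O = (⅓)*32 = 32/3 ≈ 10.667)
u(l) = 36 (u(l) = 4*9 = 36)
Y = 275/3 (Y = 2 - (-79 - 1*32/3) = 2 - (-79 - 32/3) = 2 - 1*(-269/3) = 2 + 269/3 = 275/3 ≈ 91.667)
u(8) + L*Y = 36 - 33*275/3 = 36 - 3025 = -2989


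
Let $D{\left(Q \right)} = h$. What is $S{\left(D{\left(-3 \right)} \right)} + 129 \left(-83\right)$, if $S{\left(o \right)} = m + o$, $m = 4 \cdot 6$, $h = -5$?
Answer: $-10688$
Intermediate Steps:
$D{\left(Q \right)} = -5$
$m = 24$
$S{\left(o \right)} = 24 + o$
$S{\left(D{\left(-3 \right)} \right)} + 129 \left(-83\right) = \left(24 - 5\right) + 129 \left(-83\right) = 19 - 10707 = -10688$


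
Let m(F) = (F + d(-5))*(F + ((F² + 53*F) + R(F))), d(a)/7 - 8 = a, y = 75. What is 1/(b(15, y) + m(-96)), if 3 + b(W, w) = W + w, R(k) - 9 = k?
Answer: -1/295788 ≈ -3.3808e-6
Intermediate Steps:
R(k) = 9 + k
d(a) = 56 + 7*a
m(F) = (21 + F)*(9 + F² + 55*F) (m(F) = (F + (56 + 7*(-5)))*(F + ((F² + 53*F) + (9 + F))) = (F + (56 - 35))*(F + (9 + F² + 54*F)) = (F + 21)*(9 + F² + 55*F) = (21 + F)*(9 + F² + 55*F))
b(W, w) = -3 + W + w (b(W, w) = -3 + (W + w) = -3 + W + w)
1/(b(15, y) + m(-96)) = 1/((-3 + 15 + 75) + (189 + (-96)³ + 76*(-96)² + 1164*(-96))) = 1/(87 + (189 - 884736 + 76*9216 - 111744)) = 1/(87 + (189 - 884736 + 700416 - 111744)) = 1/(87 - 295875) = 1/(-295788) = -1/295788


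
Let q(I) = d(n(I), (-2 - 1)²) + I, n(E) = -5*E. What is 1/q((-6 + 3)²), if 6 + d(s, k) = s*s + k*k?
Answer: 1/2109 ≈ 0.00047416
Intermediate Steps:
d(s, k) = -6 + k² + s² (d(s, k) = -6 + (s*s + k*k) = -6 + (s² + k²) = -6 + (k² + s²) = -6 + k² + s²)
q(I) = 75 + I + 25*I² (q(I) = (-6 + ((-2 - 1)²)² + (-5*I)²) + I = (-6 + ((-3)²)² + 25*I²) + I = (-6 + 9² + 25*I²) + I = (-6 + 81 + 25*I²) + I = (75 + 25*I²) + I = 75 + I + 25*I²)
1/q((-6 + 3)²) = 1/(75 + (-6 + 3)² + 25*((-6 + 3)²)²) = 1/(75 + (-3)² + 25*((-3)²)²) = 1/(75 + 9 + 25*9²) = 1/(75 + 9 + 25*81) = 1/(75 + 9 + 2025) = 1/2109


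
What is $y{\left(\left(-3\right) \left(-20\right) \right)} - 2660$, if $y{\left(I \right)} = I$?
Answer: $-2600$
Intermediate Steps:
$y{\left(\left(-3\right) \left(-20\right) \right)} - 2660 = \left(-3\right) \left(-20\right) - 2660 = 60 - 2660 = -2600$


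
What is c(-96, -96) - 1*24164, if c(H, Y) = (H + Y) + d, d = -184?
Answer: -24540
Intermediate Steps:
c(H, Y) = -184 + H + Y (c(H, Y) = (H + Y) - 184 = -184 + H + Y)
c(-96, -96) - 1*24164 = (-184 - 96 - 96) - 1*24164 = -376 - 24164 = -24540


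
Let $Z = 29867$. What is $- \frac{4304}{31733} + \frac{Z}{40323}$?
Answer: $\frac{774219319}{1279569759} \approx 0.60506$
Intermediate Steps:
$- \frac{4304}{31733} + \frac{Z}{40323} = - \frac{4304}{31733} + \frac{29867}{40323} = \frac{774219319}{1279569759}$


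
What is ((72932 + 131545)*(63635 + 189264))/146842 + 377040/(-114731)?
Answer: 5932917413583933/16847329502 ≈ 3.5216e+5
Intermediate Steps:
((72932 + 131545)*(63635 + 189264))/146842 + 377040/(-114731) = (204477*252899)*(1/146842) + 377040*(-1/114731) = 51712028823*(1/146842) - 377040/114731 = 51712028823/146842 - 377040/114731 = 5932917413583933/16847329502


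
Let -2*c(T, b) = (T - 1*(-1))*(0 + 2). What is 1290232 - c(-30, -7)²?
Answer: 1289391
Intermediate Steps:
c(T, b) = -1 - T (c(T, b) = -(T - 1*(-1))*(0 + 2)/2 = -(T + 1)*2/2 = -(1 + T)*2/2 = -(2 + 2*T)/2 = -1 - T)
1290232 - c(-30, -7)² = 1290232 - (-1 - 1*(-30))² = 1290232 - (-1 + 30)² = 1290232 - 1*29² = 1290232 - 1*841 = 1290232 - 841 = 1289391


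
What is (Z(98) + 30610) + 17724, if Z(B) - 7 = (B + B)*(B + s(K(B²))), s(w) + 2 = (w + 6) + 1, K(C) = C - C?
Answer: 68529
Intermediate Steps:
K(C) = 0
s(w) = 5 + w (s(w) = -2 + ((w + 6) + 1) = -2 + ((6 + w) + 1) = -2 + (7 + w) = 5 + w)
Z(B) = 7 + 2*B*(5 + B) (Z(B) = 7 + (B + B)*(B + (5 + 0)) = 7 + (2*B)*(B + 5) = 7 + (2*B)*(5 + B) = 7 + 2*B*(5 + B))
(Z(98) + 30610) + 17724 = ((7 + 2*98² + 10*98) + 30610) + 17724 = ((7 + 2*9604 + 980) + 30610) + 17724 = ((7 + 19208 + 980) + 30610) + 17724 = (20195 + 30610) + 17724 = 50805 + 17724 = 68529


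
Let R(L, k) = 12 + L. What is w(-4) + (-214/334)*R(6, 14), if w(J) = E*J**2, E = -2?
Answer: -7270/167 ≈ -43.533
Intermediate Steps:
w(J) = -2*J**2
w(-4) + (-214/334)*R(6, 14) = -2*(-4)**2 + (-214/334)*(12 + 6) = -2*16 - 214*1/334*18 = -32 - 107/167*18 = -32 - 1926/167 = -7270/167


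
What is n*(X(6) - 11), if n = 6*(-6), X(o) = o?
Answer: 180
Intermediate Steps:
n = -36
n*(X(6) - 11) = -36*(6 - 11) = -36*(-5) = 180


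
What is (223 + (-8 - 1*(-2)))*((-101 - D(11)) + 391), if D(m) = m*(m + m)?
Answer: 10416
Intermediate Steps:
D(m) = 2*m**2 (D(m) = m*(2*m) = 2*m**2)
(223 + (-8 - 1*(-2)))*((-101 - D(11)) + 391) = (223 + (-8 - 1*(-2)))*((-101 - 2*11**2) + 391) = (223 + (-8 + 2))*((-101 - 2*121) + 391) = (223 - 6)*((-101 - 1*242) + 391) = 217*((-101 - 242) + 391) = 217*(-343 + 391) = 217*48 = 10416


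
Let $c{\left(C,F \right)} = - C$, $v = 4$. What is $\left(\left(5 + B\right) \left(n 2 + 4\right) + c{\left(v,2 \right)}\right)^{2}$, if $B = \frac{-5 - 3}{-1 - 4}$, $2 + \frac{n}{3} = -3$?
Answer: $\frac{770884}{25} \approx 30835.0$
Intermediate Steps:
$n = -15$ ($n = -6 + 3 \left(-3\right) = -6 - 9 = -15$)
$B = \frac{8}{5}$ ($B = - \frac{8}{-5} = \left(-8\right) \left(- \frac{1}{5}\right) = \frac{8}{5} \approx 1.6$)
$\left(\left(5 + B\right) \left(n 2 + 4\right) + c{\left(v,2 \right)}\right)^{2} = \left(\left(5 + \frac{8}{5}\right) \left(\left(-15\right) 2 + 4\right) - 4\right)^{2} = \left(\frac{33 \left(-30 + 4\right)}{5} - 4\right)^{2} = \left(\frac{33}{5} \left(-26\right) - 4\right)^{2} = \left(- \frac{858}{5} - 4\right)^{2} = \left(- \frac{878}{5}\right)^{2} = \frac{770884}{25}$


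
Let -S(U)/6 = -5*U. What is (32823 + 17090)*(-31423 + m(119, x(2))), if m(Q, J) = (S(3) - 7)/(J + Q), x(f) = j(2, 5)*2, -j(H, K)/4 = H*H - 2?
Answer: -161542725718/103 ≈ -1.5684e+9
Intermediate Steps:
S(U) = 30*U (S(U) = -(-30)*U = 30*U)
j(H, K) = 8 - 4*H² (j(H, K) = -4*(H*H - 2) = -4*(H² - 2) = -4*(-2 + H²) = 8 - 4*H²)
x(f) = -16 (x(f) = (8 - 4*2²)*2 = (8 - 4*4)*2 = (8 - 16)*2 = -8*2 = -16)
m(Q, J) = 83/(J + Q) (m(Q, J) = (30*3 - 7)/(J + Q) = (90 - 7)/(J + Q) = 83/(J + Q))
(32823 + 17090)*(-31423 + m(119, x(2))) = (32823 + 17090)*(-31423 + 83/(-16 + 119)) = 49913*(-31423 + 83/103) = 49913*(-3236486/103) = -161542725718/103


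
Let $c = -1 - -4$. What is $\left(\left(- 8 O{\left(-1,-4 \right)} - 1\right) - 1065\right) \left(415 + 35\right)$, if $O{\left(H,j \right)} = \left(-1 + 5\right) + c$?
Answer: $-504900$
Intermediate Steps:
$c = 3$ ($c = -1 + 4 = 3$)
$O{\left(H,j \right)} = 7$ ($O{\left(H,j \right)} = \left(-1 + 5\right) + 3 = 4 + 3 = 7$)
$\left(\left(- 8 O{\left(-1,-4 \right)} - 1\right) - 1065\right) \left(415 + 35\right) = \left(\left(\left(-8\right) 7 - 1\right) - 1065\right) \left(415 + 35\right) = \left(\left(-56 - 1\right) - 1065\right) 450 = \left(-57 - 1065\right) 450 = \left(-1122\right) 450 = -504900$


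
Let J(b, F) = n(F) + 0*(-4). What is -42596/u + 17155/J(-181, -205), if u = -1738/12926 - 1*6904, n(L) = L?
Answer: -141808879583/1829478261 ≈ -77.513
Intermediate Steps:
J(b, F) = F (J(b, F) = F + 0*(-4) = F + 0 = F)
u = -44621421/6463 (u = -1738*1/12926 - 6904 = -869/6463 - 6904 = -44621421/6463 ≈ -6904.1)
-42596/u + 17155/J(-181, -205) = -42596/(-44621421/6463) + 17155/(-205) = -42596*(-6463/44621421) + 17155*(-1/205) = 275297948/44621421 - 3431/41 = -141808879583/1829478261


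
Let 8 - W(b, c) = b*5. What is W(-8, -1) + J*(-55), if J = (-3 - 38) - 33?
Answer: 4118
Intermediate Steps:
W(b, c) = 8 - 5*b (W(b, c) = 8 - b*5 = 8 - 5*b)
J = -74 (J = -41 - 33 = -74)
W(-8, -1) + J*(-55) = (8 - 5*(-8)) - 74*(-55) = (8 + 40) + 4070 = 48 + 4070 = 4118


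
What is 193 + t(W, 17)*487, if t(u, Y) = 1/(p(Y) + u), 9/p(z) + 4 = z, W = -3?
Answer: -541/30 ≈ -18.033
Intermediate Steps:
p(z) = 9/(-4 + z)
t(u, Y) = 1/(u + 9/(-4 + Y)) (t(u, Y) = 1/(9/(-4 + Y) + u) = 1/(u + 9/(-4 + Y)))
193 + t(W, 17)*487 = 193 + ((-4 + 17)/(9 - 3*(-4 + 17)))*487 = 193 + (13/(9 - 3*13))*487 = 193 + (13/(9 - 39))*487 = 193 + (13/(-30))*487 = 193 - 1/30*13*487 = 193 - 13/30*487 = 193 - 6331/30 = -541/30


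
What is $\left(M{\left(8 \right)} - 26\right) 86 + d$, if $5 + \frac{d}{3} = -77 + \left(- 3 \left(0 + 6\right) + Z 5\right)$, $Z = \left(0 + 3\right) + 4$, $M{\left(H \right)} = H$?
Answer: $-1743$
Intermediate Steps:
$Z = 7$ ($Z = 3 + 4 = 7$)
$d = -195$ ($d = -15 + 3 \left(-77 + \left(- 3 \left(0 + 6\right) + 7 \cdot 5\right)\right) = -15 + 3 \left(-77 + \left(\left(-3\right) 6 + 35\right)\right) = -15 + 3 \left(-77 + \left(-18 + 35\right)\right) = -15 + 3 \left(-77 + 17\right) = -15 + 3 \left(-60\right) = -15 - 180 = -195$)
$\left(M{\left(8 \right)} - 26\right) 86 + d = \left(8 - 26\right) 86 - 195 = \left(-18\right) 86 - 195 = -1548 - 195 = -1743$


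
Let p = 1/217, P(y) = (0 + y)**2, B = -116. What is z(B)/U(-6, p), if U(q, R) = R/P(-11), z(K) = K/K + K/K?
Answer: 52514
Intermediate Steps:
P(y) = y**2
p = 1/217 ≈ 0.0046083
z(K) = 2 (z(K) = 1 + 1 = 2)
U(q, R) = R/121 (U(q, R) = R/((-11)**2) = R/121)
z(B)/U(-6, p) = 2/(((1/121)*(1/217))) = 2/(1/26257) = 2*26257 = 52514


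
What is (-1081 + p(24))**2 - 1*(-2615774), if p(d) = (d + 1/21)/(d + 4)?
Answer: 1307769390985/345744 ≈ 3.7825e+6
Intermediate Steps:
p(d) = (1/21 + d)/(4 + d) (p(d) = (d + 1/21)/(4 + d) = (1/21 + d)/(4 + d))
(-1081 + p(24))**2 - 1*(-2615774) = (-1081 + (1/21 + 24)/(4 + 24))**2 - 1*(-2615774) = (-1081 + (505/21)/28)**2 + 2615774 = (-1081 + (1/28)*(505/21))**2 + 2615774 = (-1081 + 505/588)**2 + 2615774 = (-635123/588)**2 + 2615774 = 403381225129/345744 + 2615774 = 1307769390985/345744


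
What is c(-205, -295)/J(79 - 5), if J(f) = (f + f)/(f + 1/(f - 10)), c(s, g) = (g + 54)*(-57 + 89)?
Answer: -1141617/296 ≈ -3856.8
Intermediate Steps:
c(s, g) = 1728 + 32*g (c(s, g) = (54 + g)*32 = 1728 + 32*g)
J(f) = 2*f/(f + 1/(-10 + f)) (J(f) = (2*f)/(f + 1/(-10 + f)) = 2*f/(f + 1/(-10 + f)))
c(-205, -295)/J(79 - 5) = (1728 + 32*(-295))/((2*(79 - 5)*(-10 + (79 - 5))/(1 + (79 - 5)² - 10*(79 - 5)))) = (1728 - 9440)/((2*74*(-10 + 74)/(1 + 74² - 10*74))) = -7712/(2*74*64/(1 + 5476 - 740)) = -7712/(2*74*64/4737) = -7712/(2*74*(1/4737)*64) = -7712/9472/4737 = -7712*4737/9472 = -1141617/296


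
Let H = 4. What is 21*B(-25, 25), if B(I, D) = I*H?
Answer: -2100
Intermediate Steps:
B(I, D) = 4*I (B(I, D) = I*4 = 4*I)
21*B(-25, 25) = 21*(4*(-25)) = 21*(-100) = -2100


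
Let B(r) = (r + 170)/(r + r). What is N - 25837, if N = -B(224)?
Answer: -5787685/224 ≈ -25838.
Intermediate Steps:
B(r) = (170 + r)/(2*r) (B(r) = (170 + r)/((2*r)) = (170 + r)*(1/(2*r)) = (170 + r)/(2*r))
N = -197/224 (N = -(170 + 224)/(2*224) = -394/(2*224) = -1*197/224 = -197/224 ≈ -0.87946)
N - 25837 = -197/224 - 25837 = -5787685/224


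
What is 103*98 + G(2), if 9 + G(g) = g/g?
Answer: 10086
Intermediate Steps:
G(g) = -8 (G(g) = -9 + g/g = -9 + 1 = -8)
103*98 + G(2) = 103*98 - 8 = 10094 - 8 = 10086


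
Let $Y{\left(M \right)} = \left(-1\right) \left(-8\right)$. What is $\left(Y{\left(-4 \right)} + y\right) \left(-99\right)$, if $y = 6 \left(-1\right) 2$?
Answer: $396$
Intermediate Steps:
$y = -12$ ($y = \left(-6\right) 2 = -12$)
$Y{\left(M \right)} = 8$
$\left(Y{\left(-4 \right)} + y\right) \left(-99\right) = \left(8 - 12\right) \left(-99\right) = \left(-4\right) \left(-99\right) = 396$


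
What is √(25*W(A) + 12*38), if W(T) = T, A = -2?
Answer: √406 ≈ 20.149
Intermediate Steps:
√(25*W(A) + 12*38) = √(25*(-2) + 12*38) = √(-50 + 456) = √406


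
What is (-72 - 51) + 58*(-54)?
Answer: -3255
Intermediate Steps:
(-72 - 51) + 58*(-54) = -123 - 3132 = -3255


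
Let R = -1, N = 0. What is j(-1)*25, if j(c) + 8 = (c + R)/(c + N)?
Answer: -150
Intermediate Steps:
j(c) = -8 + (-1 + c)/c (j(c) = -8 + (c - 1)/(c + 0) = -8 + (-1 + c)/c)
j(-1)*25 = (-7 - 1/(-1))*25 = (-7 - 1*(-1))*25 = (-7 + 1)*25 = -6*25 = -150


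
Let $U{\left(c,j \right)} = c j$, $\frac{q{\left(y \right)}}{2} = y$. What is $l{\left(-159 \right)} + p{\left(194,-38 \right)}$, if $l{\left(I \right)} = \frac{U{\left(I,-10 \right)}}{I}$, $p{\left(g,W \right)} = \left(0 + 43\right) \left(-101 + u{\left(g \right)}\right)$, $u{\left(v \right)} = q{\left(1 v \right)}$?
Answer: $12331$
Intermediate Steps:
$q{\left(y \right)} = 2 y$
$u{\left(v \right)} = 2 v$ ($u{\left(v \right)} = 2 \cdot 1 v = 2 v$)
$p{\left(g,W \right)} = -4343 + 86 g$ ($p{\left(g,W \right)} = \left(0 + 43\right) \left(-101 + 2 g\right) = 43 \left(-101 + 2 g\right) = -4343 + 86 g$)
$l{\left(I \right)} = -10$ ($l{\left(I \right)} = \frac{I \left(-10\right)}{I} = \frac{\left(-10\right) I}{I} = -10$)
$l{\left(-159 \right)} + p{\left(194,-38 \right)} = -10 + \left(-4343 + 86 \cdot 194\right) = -10 + \left(-4343 + 16684\right) = -10 + 12341 = 12331$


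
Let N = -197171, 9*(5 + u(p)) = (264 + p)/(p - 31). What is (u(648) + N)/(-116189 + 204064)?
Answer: -364972472/162656625 ≈ -2.2438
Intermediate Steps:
u(p) = -5 + (264 + p)/(9*(-31 + p)) (u(p) = -5 + ((264 + p)/(p - 31))/9 = -5 + ((264 + p)/(-31 + p))/9 = -5 + (264 + p)/(9*(-31 + p)))
(u(648) + N)/(-116189 + 204064) = ((1659 - 44*648)/(9*(-31 + 648)) - 197171)/(-116189 + 204064) = ((⅑)*(1659 - 28512)/617 - 197171)/87875 = ((⅑)*(1/617)*(-26853) - 197171)*(1/87875) = (-8951/1851 - 197171)*(1/87875) = -364972472/1851*1/87875 = -364972472/162656625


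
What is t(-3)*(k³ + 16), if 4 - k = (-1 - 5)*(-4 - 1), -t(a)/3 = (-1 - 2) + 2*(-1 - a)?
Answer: 52680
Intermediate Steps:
t(a) = 15 + 6*a (t(a) = -3*((-1 - 2) + 2*(-1 - a)) = -3*(-3 + (-2 - 2*a)) = -3*(-5 - 2*a) = 15 + 6*a)
k = -26 (k = 4 - (-1 - 5)*(-4 - 1) = 4 - (-6)*(-5) = 4 - 1*30 = 4 - 30 = -26)
t(-3)*(k³ + 16) = (15 + 6*(-3))*((-26)³ + 16) = (15 - 18)*(-17576 + 16) = -3*(-17560) = 52680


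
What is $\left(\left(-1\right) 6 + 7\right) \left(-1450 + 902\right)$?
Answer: $-548$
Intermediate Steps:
$\left(\left(-1\right) 6 + 7\right) \left(-1450 + 902\right) = \left(-6 + 7\right) \left(-548\right) = 1 \left(-548\right) = -548$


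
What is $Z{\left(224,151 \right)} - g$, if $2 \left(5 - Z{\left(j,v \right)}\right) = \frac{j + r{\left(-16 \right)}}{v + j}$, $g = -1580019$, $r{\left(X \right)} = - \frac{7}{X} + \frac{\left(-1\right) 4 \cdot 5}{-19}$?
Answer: $\frac{360245403451}{228000} \approx 1.58 \cdot 10^{6}$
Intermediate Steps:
$r{\left(X \right)} = \frac{20}{19} - \frac{7}{X}$ ($r{\left(X \right)} = - \frac{7}{X} + \left(-4\right) 5 \left(- \frac{1}{19}\right) = - \frac{7}{X} - - \frac{20}{19} = - \frac{7}{X} + \frac{20}{19} = \frac{20}{19} - \frac{7}{X}$)
$Z{\left(j,v \right)} = 5 - \frac{\frac{453}{304} + j}{2 \left(j + v\right)}$ ($Z{\left(j,v \right)} = 5 - \frac{\left(j + \left(\frac{20}{19} - \frac{7}{-16}\right)\right) \frac{1}{v + j}}{2} = 5 - \frac{\left(j + \left(\frac{20}{19} - - \frac{7}{16}\right)\right) \frac{1}{j + v}}{2} = 5 - \frac{\left(j + \left(\frac{20}{19} + \frac{7}{16}\right)\right) \frac{1}{j + v}}{2} = 5 - \frac{\left(j + \frac{453}{304}\right) \frac{1}{j + v}}{2} = 5 - \frac{\left(\frac{453}{304} + j\right) \frac{1}{j + v}}{2} = 5 - \frac{\frac{1}{j + v} \left(\frac{453}{304} + j\right)}{2} = 5 - \frac{\frac{453}{304} + j}{2 \left(j + v\right)}$)
$Z{\left(224,151 \right)} - g = \frac{-453 + 2736 \cdot 224 + 3040 \cdot 151}{608 \left(224 + 151\right)} - -1580019 = \frac{-453 + 612864 + 459040}{608 \cdot 375} + 1580019 = \frac{1}{608} \cdot \frac{1}{375} \cdot 1071451 + 1580019 = \frac{1071451}{228000} + 1580019 = \frac{360245403451}{228000}$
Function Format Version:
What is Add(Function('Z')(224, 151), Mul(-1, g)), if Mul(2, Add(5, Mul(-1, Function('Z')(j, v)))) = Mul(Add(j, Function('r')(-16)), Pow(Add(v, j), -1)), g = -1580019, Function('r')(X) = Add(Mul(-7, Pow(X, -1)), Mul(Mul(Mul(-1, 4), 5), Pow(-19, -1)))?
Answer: Rational(360245403451, 228000) ≈ 1.5800e+6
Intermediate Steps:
Function('r')(X) = Add(Rational(20, 19), Mul(-7, Pow(X, -1))) (Function('r')(X) = Add(Mul(-7, Pow(X, -1)), Mul(Mul(-4, 5), Rational(-1, 19))) = Add(Mul(-7, Pow(X, -1)), Mul(-20, Rational(-1, 19))) = Add(Mul(-7, Pow(X, -1)), Rational(20, 19)) = Add(Rational(20, 19), Mul(-7, Pow(X, -1))))
Function('Z')(j, v) = Add(5, Mul(Rational(-1, 2), Pow(Add(j, v), -1), Add(Rational(453, 304), j))) (Function('Z')(j, v) = Add(5, Mul(Rational(-1, 2), Mul(Add(j, Add(Rational(20, 19), Mul(-7, Pow(-16, -1)))), Pow(Add(v, j), -1)))) = Add(5, Mul(Rational(-1, 2), Mul(Add(j, Add(Rational(20, 19), Mul(-7, Rational(-1, 16)))), Pow(Add(j, v), -1)))) = Add(5, Mul(Rational(-1, 2), Mul(Add(j, Add(Rational(20, 19), Rational(7, 16))), Pow(Add(j, v), -1)))) = Add(5, Mul(Rational(-1, 2), Mul(Add(j, Rational(453, 304)), Pow(Add(j, v), -1)))) = Add(5, Mul(Rational(-1, 2), Mul(Add(Rational(453, 304), j), Pow(Add(j, v), -1)))) = Add(5, Mul(Rational(-1, 2), Mul(Pow(Add(j, v), -1), Add(Rational(453, 304), j)))) = Add(5, Mul(Rational(-1, 2), Pow(Add(j, v), -1), Add(Rational(453, 304), j))))
Add(Function('Z')(224, 151), Mul(-1, g)) = Add(Mul(Rational(1, 608), Pow(Add(224, 151), -1), Add(-453, Mul(2736, 224), Mul(3040, 151))), Mul(-1, -1580019)) = Add(Mul(Rational(1, 608), Pow(375, -1), Add(-453, 612864, 459040)), 1580019) = Add(Mul(Rational(1, 608), Rational(1, 375), 1071451), 1580019) = Add(Rational(1071451, 228000), 1580019) = Rational(360245403451, 228000)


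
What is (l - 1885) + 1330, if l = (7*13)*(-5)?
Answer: -1010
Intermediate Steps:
l = -455 (l = 91*(-5) = -455)
(l - 1885) + 1330 = (-455 - 1885) + 1330 = -2340 + 1330 = -1010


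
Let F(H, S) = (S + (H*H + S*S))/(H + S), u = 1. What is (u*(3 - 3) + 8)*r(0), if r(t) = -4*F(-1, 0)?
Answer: 32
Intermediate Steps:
F(H, S) = (S + H**2 + S**2)/(H + S) (F(H, S) = (S + (H**2 + S**2))/(H + S) = (S + H**2 + S**2)/(H + S))
r(t) = 4 (r(t) = -4*(0 + (-1)**2 + 0**2)/(-1 + 0) = -4*(0 + 1 + 0)/(-1) = -(-4) = -4*(-1) = 4)
(u*(3 - 3) + 8)*r(0) = (1*(3 - 3) + 8)*4 = (1*0 + 8)*4 = (0 + 8)*4 = 8*4 = 32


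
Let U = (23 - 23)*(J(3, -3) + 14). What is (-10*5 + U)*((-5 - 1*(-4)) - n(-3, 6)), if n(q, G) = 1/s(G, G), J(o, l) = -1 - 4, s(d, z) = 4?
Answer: 125/2 ≈ 62.500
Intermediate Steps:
J(o, l) = -5
n(q, G) = ¼ (n(q, G) = 1/4 = ¼)
U = 0 (U = (23 - 23)*(-5 + 14) = 0*9 = 0)
(-10*5 + U)*((-5 - 1*(-4)) - n(-3, 6)) = (-10*5 + 0)*((-5 - 1*(-4)) - 1*¼) = (-50 + 0)*((-5 + 4) - ¼) = -50*(-1 - ¼) = -50*(-5/4) = 125/2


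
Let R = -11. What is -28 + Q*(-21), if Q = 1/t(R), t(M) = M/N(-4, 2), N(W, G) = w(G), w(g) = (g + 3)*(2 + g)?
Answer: 112/11 ≈ 10.182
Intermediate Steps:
w(g) = (2 + g)*(3 + g) (w(g) = (3 + g)*(2 + g) = (2 + g)*(3 + g))
N(W, G) = 6 + G**2 + 5*G
t(M) = M/20 (t(M) = M/(6 + 2**2 + 5*2) = M/(6 + 4 + 10) = M/20)
Q = -20/11 (Q = 1/((1/20)*(-11)) = 1/(-11/20) = -20/11 ≈ -1.8182)
-28 + Q*(-21) = -28 - 20/11*(-21) = -28 + 420/11 = 112/11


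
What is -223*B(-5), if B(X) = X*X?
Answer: -5575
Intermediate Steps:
B(X) = X**2
-223*B(-5) = -223*(-5)**2 = -223*25 = -5575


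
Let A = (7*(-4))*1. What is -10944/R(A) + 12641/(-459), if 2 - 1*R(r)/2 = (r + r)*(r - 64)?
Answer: -31294751/1181925 ≈ -26.478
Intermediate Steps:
A = -28 (A = -28*1 = -28)
R(r) = 4 - 4*r*(-64 + r) (R(r) = 4 - 2*(r + r)*(r - 64) = 4 - 2*2*r*(-64 + r) = 4 - 4*r*(-64 + r))
-10944/R(A) + 12641/(-459) = -10944/(4 - 4*(-28)**2 + 256*(-28)) + 12641/(-459) = -10944/(4 - 4*784 - 7168) + 12641*(-1/459) = -10944/(4 - 3136 - 7168) - 12641/459 = -10944/(-10300) - 12641/459 = -10944*(-1/10300) - 12641/459 = 2736/2575 - 12641/459 = -31294751/1181925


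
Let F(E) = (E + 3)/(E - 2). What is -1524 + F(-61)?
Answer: -95954/63 ≈ -1523.1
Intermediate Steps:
F(E) = (3 + E)/(-2 + E)
-1524 + F(-61) = -1524 + (3 - 61)/(-2 - 61) = -1524 - 58/(-63) = -1524 - 1/63*(-58) = -1524 + 58/63 = -95954/63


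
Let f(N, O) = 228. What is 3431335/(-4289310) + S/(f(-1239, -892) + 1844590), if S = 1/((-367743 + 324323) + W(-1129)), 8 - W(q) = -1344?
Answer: -26629837285244735/33288392816245944 ≈ -0.79997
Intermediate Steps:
W(q) = 1352 (W(q) = 8 - 1*(-1344) = 8 + 1344 = 1352)
S = -1/42068 (S = 1/((-367743 + 324323) + 1352) = 1/(-43420 + 1352) = 1/(-42068) = -1/42068 ≈ -2.3771e-5)
3431335/(-4289310) + S/(f(-1239, -892) + 1844590) = 3431335/(-4289310) - 1/(42068*(228 + 1844590)) = 3431335*(-1/4289310) - 1/42068/1844818 = -686267/857862 - 1/42068*1/1844818 = -686267/857862 - 1/77607803624 = -26629837285244735/33288392816245944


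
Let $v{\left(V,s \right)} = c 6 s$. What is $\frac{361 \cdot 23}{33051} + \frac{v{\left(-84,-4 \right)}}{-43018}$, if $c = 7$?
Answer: $\frac{7885457}{30908433} \approx 0.25512$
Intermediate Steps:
$v{\left(V,s \right)} = 42 s$ ($v{\left(V,s \right)} = 7 \cdot 6 s = 42 s$)
$\frac{361 \cdot 23}{33051} + \frac{v{\left(-84,-4 \right)}}{-43018} = \frac{361 \cdot 23}{33051} + \frac{42 \left(-4\right)}{-43018} = 8303 \cdot \frac{1}{33051} - - \frac{84}{21509} = \frac{361}{1437} + \frac{84}{21509} = \frac{7885457}{30908433}$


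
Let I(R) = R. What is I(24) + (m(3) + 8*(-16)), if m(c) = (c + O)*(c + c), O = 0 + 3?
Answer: -68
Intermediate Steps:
O = 3
m(c) = 2*c*(3 + c) (m(c) = (c + 3)*(c + c) = (3 + c)*(2*c) = 2*c*(3 + c))
I(24) + (m(3) + 8*(-16)) = 24 + (2*3*(3 + 3) + 8*(-16)) = 24 + (2*3*6 - 128) = 24 + (36 - 128) = 24 - 92 = -68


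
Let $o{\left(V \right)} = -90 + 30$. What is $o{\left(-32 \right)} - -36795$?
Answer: $36735$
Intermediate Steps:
$o{\left(V \right)} = -60$
$o{\left(-32 \right)} - -36795 = -60 - -36795 = -60 + 36795 = 36735$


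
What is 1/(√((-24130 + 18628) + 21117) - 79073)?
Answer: -79073/6252523714 - 3*√1735/6252523714 ≈ -1.2667e-5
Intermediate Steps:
1/(√((-24130 + 18628) + 21117) - 79073) = 1/(√(-5502 + 21117) - 79073) = 1/(√15615 - 79073) = 1/(3*√1735 - 79073) = 1/(-79073 + 3*√1735)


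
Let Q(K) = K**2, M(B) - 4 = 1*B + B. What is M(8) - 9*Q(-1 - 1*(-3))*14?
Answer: -484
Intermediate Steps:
M(B) = 4 + 2*B (M(B) = 4 + (1*B + B) = 4 + (B + B) = 4 + 2*B)
M(8) - 9*Q(-1 - 1*(-3))*14 = (4 + 2*8) - 9*(-1 - 1*(-3))**2*14 = (4 + 16) - 9*(-1 + 3)**2*14 = 20 - 9*2**2*14 = 20 - 9*4*14 = 20 - 36*14 = 20 - 504 = -484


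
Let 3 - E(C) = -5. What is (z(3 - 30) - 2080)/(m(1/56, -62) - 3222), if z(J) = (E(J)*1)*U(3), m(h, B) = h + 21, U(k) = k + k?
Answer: 113792/179255 ≈ 0.63480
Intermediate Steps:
E(C) = 8 (E(C) = 3 - 1*(-5) = 3 + 5 = 8)
U(k) = 2*k
m(h, B) = 21 + h
z(J) = 48 (z(J) = (8*1)*(2*3) = 8*6 = 48)
(z(3 - 30) - 2080)/(m(1/56, -62) - 3222) = (48 - 2080)/((21 + 1/56) - 3222) = -2032/((21 + 1/56) - 3222) = -2032/(1177/56 - 3222) = -2032/(-179255/56) = -2032*(-56/179255) = 113792/179255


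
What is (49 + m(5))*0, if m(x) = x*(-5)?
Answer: 0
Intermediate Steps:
m(x) = -5*x
(49 + m(5))*0 = (49 - 5*5)*0 = (49 - 25)*0 = 24*0 = 0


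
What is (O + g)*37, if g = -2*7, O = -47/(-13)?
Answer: -4995/13 ≈ -384.23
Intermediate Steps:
O = 47/13 (O = -47*(-1/13) = 47/13 ≈ 3.6154)
g = -14
(O + g)*37 = (47/13 - 14)*37 = -135/13*37 = -4995/13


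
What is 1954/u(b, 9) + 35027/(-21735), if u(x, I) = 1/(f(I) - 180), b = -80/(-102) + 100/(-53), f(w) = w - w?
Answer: -7644669227/21735 ≈ -3.5172e+5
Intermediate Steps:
f(w) = 0
b = -2980/2703 (b = -80*(-1/102) + 100*(-1/53) = 40/51 - 100/53 = -2980/2703 ≈ -1.1025)
u(x, I) = -1/180 (u(x, I) = 1/(0 - 180) = 1/(-180) = -1/180)
1954/u(b, 9) + 35027/(-21735) = 1954/(-1/180) + 35027/(-21735) = 1954*(-180) + 35027*(-1/21735) = -351720 - 35027/21735 = -7644669227/21735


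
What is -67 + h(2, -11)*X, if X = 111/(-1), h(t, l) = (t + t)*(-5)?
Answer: 2153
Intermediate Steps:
h(t, l) = -10*t (h(t, l) = (2*t)*(-5) = -10*t)
X = -111 (X = 111*(-1) = -111)
-67 + h(2, -11)*X = -67 - 10*2*(-111) = -67 - 20*(-111) = -67 + 2220 = 2153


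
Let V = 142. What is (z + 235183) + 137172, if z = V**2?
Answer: 392519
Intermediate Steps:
z = 20164 (z = 142**2 = 20164)
(z + 235183) + 137172 = (20164 + 235183) + 137172 = 255347 + 137172 = 392519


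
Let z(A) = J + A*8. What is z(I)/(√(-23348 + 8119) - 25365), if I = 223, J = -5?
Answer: -45124335/643398454 - 1779*I*√15229/643398454 ≈ -0.070134 - 0.00034122*I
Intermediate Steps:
z(A) = -5 + 8*A (z(A) = -5 + A*8 = -5 + 8*A)
z(I)/(√(-23348 + 8119) - 25365) = (-5 + 8*223)/(√(-23348 + 8119) - 25365) = (-5 + 1784)/(√(-15229) - 25365) = 1779/(I*√15229 - 25365) = 1779/(-25365 + I*√15229)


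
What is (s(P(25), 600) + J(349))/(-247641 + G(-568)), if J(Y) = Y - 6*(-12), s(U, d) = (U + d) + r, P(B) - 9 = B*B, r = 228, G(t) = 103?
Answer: -1883/247538 ≈ -0.0076069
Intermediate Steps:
P(B) = 9 + B² (P(B) = 9 + B*B = 9 + B²)
s(U, d) = 228 + U + d (s(U, d) = (U + d) + 228 = 228 + U + d)
J(Y) = 72 + Y (J(Y) = Y + 72 = 72 + Y)
(s(P(25), 600) + J(349))/(-247641 + G(-568)) = ((228 + (9 + 25²) + 600) + (72 + 349))/(-247641 + 103) = ((228 + (9 + 625) + 600) + 421)/(-247538) = ((228 + 634 + 600) + 421)*(-1/247538) = (1462 + 421)*(-1/247538) = 1883*(-1/247538) = -1883/247538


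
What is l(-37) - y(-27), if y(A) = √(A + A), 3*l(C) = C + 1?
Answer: -12 - 3*I*√6 ≈ -12.0 - 7.3485*I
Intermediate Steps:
l(C) = ⅓ + C/3 (l(C) = (C + 1)/3 = (1 + C)/3 = ⅓ + C/3)
y(A) = √2*√A (y(A) = √(2*A) = √2*√A)
l(-37) - y(-27) = (⅓ + (⅓)*(-37)) - √2*√(-27) = (⅓ - 37/3) - √2*3*I*√3 = -12 - 3*I*√6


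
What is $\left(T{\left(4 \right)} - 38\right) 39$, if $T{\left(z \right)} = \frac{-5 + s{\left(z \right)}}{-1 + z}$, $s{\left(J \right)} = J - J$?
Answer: $-1547$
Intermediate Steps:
$s{\left(J \right)} = 0$
$T{\left(z \right)} = - \frac{5}{-1 + z}$ ($T{\left(z \right)} = \frac{-5 + 0}{-1 + z} = - \frac{5}{-1 + z}$)
$\left(T{\left(4 \right)} - 38\right) 39 = \left(- \frac{5}{-1 + 4} - 38\right) 39 = \left(- \frac{5}{3} - 38\right) 39 = \left(- \frac{119}{3}\right) 39 = -1547$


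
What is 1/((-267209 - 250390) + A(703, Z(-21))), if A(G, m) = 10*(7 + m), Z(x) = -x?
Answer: -1/517319 ≈ -1.9330e-6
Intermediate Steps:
A(G, m) = 70 + 10*m
1/((-267209 - 250390) + A(703, Z(-21))) = 1/((-267209 - 250390) + (70 + 10*(-1*(-21)))) = 1/(-517599 + (70 + 10*21)) = 1/(-517599 + (70 + 210)) = 1/(-517599 + 280) = 1/(-517319) = -1/517319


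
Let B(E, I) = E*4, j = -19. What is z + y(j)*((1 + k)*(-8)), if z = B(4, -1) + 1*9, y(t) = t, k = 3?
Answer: 633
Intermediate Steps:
B(E, I) = 4*E
z = 25 (z = 4*4 + 1*9 = 16 + 9 = 25)
z + y(j)*((1 + k)*(-8)) = 25 - 19*(1 + 3)*(-8) = 25 - 76*(-8) = 25 - 19*(-32) = 25 + 608 = 633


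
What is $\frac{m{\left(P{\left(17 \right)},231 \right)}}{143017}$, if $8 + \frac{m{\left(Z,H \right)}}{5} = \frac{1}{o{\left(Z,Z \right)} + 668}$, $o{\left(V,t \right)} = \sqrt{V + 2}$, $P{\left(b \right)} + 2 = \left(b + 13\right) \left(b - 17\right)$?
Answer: $- \frac{26715}{95535356} \approx -0.00027963$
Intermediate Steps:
$P{\left(b \right)} = -2 + \left(-17 + b\right) \left(13 + b\right)$ ($P{\left(b \right)} = -2 + \left(b + 13\right) \left(b - 17\right) = -2 + \left(13 + b\right) \left(-17 + b\right) = -2 + \left(-17 + b\right) \left(13 + b\right)$)
$o{\left(V,t \right)} = \sqrt{2 + V}$
$m{\left(Z,H \right)} = -40 + \frac{5}{668 + \sqrt{2 + Z}}$ ($m{\left(Z,H \right)} = -40 + \frac{5}{\sqrt{2 + Z} + 668} = -40 + \frac{5}{668 + \sqrt{2 + Z}}$)
$\frac{m{\left(P{\left(17 \right)},231 \right)}}{143017} = \frac{5 \frac{1}{668 + \sqrt{2 - \left(291 - 289\right)}} \left(-5343 - 8 \sqrt{2 - \left(291 - 289\right)}\right)}{143017} = \frac{5 \left(-5343 - 8 \sqrt{2 - 2}\right)}{668 + \sqrt{2 - 2}} \cdot \frac{1}{143017} = \frac{5 \left(-5343 - 8 \sqrt{0}\right)}{668 + \sqrt{0}} \cdot \frac{1}{143017} = \frac{5 \left(-5343 - 0\right)}{668 + 0} \cdot \frac{1}{143017} = \frac{5 \left(-5343 + 0\right)}{668} \cdot \frac{1}{143017} = 5 \cdot \frac{1}{668} \left(-5343\right) \frac{1}{143017} = \left(- \frac{26715}{668}\right) \frac{1}{143017} = - \frac{26715}{95535356}$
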